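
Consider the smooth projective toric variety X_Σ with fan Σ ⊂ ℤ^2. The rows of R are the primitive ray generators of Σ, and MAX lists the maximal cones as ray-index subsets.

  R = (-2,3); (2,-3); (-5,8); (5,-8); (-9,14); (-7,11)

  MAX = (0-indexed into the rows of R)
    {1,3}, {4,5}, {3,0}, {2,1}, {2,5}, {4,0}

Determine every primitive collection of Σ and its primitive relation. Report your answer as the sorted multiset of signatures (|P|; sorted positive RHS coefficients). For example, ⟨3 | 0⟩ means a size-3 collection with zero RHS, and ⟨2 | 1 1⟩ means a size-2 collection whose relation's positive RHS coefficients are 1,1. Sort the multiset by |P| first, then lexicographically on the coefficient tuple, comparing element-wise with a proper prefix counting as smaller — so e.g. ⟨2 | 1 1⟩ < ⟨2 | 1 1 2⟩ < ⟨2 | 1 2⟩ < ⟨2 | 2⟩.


Δ(Σ) — 6 vertices, 9 min non-faces:

  {0,1}:  v_{0} + v_{1} = 0 — sig = ⟨2 | 0⟩
  {2,3}:  v_{2} + v_{3} = 0 — sig = ⟨2 | 0⟩
  {0,2}:  v_{0} + v_{2} = v_{5} — sig = ⟨2 | 1⟩
  {0,5}:  v_{0} + v_{5} = v_{4} — sig = ⟨2 | 1⟩
  {1,4}:  v_{1} + v_{4} = v_{5} — sig = ⟨2 | 1⟩
  {1,5}:  v_{1} + v_{5} = v_{2} — sig = ⟨2 | 1⟩
  {3,5}:  v_{3} + v_{5} = v_{0} — sig = ⟨2 | 1⟩
  {2,4}:  v_{2} + v_{4} = 2·v_{5} — sig = ⟨2 | 2⟩
  {3,4}:  v_{3} + v_{4} = 2·v_{0} — sig = ⟨2 | 2⟩

Hence PRS(X_Σ) =
    ⟨2 | 0⟩
    ⟨2 | 0⟩
    ⟨2 | 1⟩
    ⟨2 | 1⟩
    ⟨2 | 1⟩
    ⟨2 | 1⟩
    ⟨2 | 1⟩
    ⟨2 | 2⟩
    ⟨2 | 2⟩


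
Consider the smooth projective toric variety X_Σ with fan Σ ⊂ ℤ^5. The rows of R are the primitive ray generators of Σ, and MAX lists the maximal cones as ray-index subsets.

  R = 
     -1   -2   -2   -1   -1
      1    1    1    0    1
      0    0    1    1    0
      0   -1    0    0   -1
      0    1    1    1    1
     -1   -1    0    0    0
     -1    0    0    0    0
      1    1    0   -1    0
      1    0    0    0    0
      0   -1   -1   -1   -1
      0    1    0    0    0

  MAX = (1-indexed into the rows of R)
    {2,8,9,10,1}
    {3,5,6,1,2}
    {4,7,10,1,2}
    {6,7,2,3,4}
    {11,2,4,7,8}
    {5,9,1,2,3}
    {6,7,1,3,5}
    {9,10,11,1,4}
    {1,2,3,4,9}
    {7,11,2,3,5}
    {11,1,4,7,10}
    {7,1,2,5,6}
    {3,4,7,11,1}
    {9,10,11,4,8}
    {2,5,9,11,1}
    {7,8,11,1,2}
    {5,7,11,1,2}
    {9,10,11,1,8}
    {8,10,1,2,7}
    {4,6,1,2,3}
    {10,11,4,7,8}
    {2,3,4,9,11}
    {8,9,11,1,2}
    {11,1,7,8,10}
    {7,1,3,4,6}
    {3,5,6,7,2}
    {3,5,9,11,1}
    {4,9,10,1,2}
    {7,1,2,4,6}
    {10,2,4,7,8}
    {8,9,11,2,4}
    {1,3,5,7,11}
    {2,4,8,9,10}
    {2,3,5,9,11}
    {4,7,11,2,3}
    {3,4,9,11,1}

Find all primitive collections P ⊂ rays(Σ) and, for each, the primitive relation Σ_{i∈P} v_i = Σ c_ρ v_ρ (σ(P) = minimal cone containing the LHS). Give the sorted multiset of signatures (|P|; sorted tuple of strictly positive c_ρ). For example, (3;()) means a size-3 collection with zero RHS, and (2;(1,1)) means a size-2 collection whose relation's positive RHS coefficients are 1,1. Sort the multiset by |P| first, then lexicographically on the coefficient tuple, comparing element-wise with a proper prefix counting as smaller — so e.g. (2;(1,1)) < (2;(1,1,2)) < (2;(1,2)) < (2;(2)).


15 collections generate NE(X_Σ); each relation:

  P = {5,10}:  v_{5} + v_{10} = 0 ; sig = (2;())
  P = {7,9}:  v_{7} + v_{9} = 0 ; sig = (2;())
  P = {3,10}:  v_{3} + v_{10} = v_{4} ; sig = (2;(1))
  P = {4,5}:  v_{4} + v_{5} = v_{3} ; sig = (2;(1))
  P = {6,11}:  v_{6} + v_{11} = v_{7} ; sig = (2;(1))
  P = {5,8}:  v_{5} + v_{8} = v_{2} + v_{11} ; sig = (2;(1,1))
  P = {3,8}:  v_{3} + v_{8} = v_{2} + v_{4} + v_{11} ; sig = (2;(1,1,1))
  P = {6,8}:  v_{6} + v_{8} = v_{2} + v_{7} + v_{10} ; sig = (2;(1,1,1))
  P = {6,9}:  v_{6} + v_{9} = v_{1} + v_{2} + v_{3} ; sig = (2;(1,1,1))
  P = {6,10}:  v_{6} + v_{10} = v_{1} + v_{2} + v_{4} + v_{7} ; sig = (2;(1,1,1,1))
  P = {2,10,11}:  v_{2} + v_{10} + v_{11} = v_{8} ; sig = (3;(1))
  P = {1,4,8}:  v_{1} + v_{4} + v_{8} = 2·v_{10} ; sig = (3;(2))
  P = {1,2,3,11}:  v_{1} + v_{2} + v_{3} + v_{11} = 0 ; sig = (4;())
  P = {1,2,3,7}:  v_{1} + v_{2} + v_{3} + v_{7} = v_{6} ; sig = (4;(1))
  P = {1,2,4,11}:  v_{1} + v_{2} + v_{4} + v_{11} = v_{10} ; sig = (4;(1))

Signatures (|P|; sorted positive RHS coefficients), sorted:
[(2;()), (2;()), (2;(1)), (2;(1)), (2;(1)), (2;(1,1)), (2;(1,1,1)), (2;(1,1,1)), (2;(1,1,1)), (2;(1,1,1,1)), (3;(1)), (3;(2)), (4;()), (4;(1)), (4;(1))]


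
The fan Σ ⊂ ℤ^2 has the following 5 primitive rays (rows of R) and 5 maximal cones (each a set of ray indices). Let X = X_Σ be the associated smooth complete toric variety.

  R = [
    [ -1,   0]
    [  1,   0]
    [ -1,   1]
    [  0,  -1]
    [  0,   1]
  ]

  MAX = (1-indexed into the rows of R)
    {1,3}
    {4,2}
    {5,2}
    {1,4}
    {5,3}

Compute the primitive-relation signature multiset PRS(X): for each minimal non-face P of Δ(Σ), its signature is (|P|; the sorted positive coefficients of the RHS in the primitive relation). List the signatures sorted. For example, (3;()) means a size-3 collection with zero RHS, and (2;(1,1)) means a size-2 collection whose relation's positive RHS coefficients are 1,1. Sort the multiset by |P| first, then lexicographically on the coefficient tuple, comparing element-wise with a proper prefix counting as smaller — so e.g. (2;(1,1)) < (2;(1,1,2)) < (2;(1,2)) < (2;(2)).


5 minimal non-faces of Δ(Σ) (on 5 rays):

  P={1,2}:  v_{1} + v_{2} = 0 — sig = (2;())
  P={4,5}:  v_{4} + v_{5} = 0 — sig = (2;())
  P={1,5}:  v_{1} + v_{5} = v_{3} — sig = (2;(1))
  P={2,3}:  v_{2} + v_{3} = v_{5} — sig = (2;(1))
  P={3,4}:  v_{3} + v_{4} = v_{1} — sig = (2;(1))

so the primitive-relation signature multiset is
    (2;())
    (2;())
    (2;(1))
    (2;(1))
    (2;(1))


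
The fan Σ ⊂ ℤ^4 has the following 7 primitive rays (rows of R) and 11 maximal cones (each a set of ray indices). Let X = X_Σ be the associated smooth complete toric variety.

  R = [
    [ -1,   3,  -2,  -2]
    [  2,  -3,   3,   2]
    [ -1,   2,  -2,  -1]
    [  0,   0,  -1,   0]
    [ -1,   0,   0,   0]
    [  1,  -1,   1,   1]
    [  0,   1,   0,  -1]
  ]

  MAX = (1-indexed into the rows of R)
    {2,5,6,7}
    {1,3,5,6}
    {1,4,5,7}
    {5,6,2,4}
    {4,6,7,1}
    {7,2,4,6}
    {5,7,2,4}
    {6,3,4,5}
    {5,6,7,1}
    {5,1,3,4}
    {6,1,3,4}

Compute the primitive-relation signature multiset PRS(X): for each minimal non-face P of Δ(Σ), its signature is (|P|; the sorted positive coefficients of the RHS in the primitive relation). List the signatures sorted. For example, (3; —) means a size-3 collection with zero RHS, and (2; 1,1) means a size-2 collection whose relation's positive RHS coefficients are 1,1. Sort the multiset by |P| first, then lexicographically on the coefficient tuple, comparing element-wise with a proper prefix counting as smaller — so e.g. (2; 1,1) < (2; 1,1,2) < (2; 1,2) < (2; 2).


Primitive collections (5):

  {2,3}:  v_{2} + v_{3} = v_{6}  so sig = (2; 1)
  {3,7}:  v_{3} + v_{7} = v_{1}  so sig = (2; 1)
  {1,2}:  v_{1} + v_{2} = v_{6} + v_{7}  so sig = (2; 1,1)
  {4,5,6,7}:  v_{4} + v_{5} + v_{6} + v_{7} = 0  so sig = (4; —)
  {1,4,5,6}:  v_{1} + v_{4} + v_{5} + v_{6} = v_{3}  so sig = (4; 1)

so the primitive-relation signature multiset is
{ (2; 1) ×2,  (2; 1,1),  (4; —),  (4; 1) }


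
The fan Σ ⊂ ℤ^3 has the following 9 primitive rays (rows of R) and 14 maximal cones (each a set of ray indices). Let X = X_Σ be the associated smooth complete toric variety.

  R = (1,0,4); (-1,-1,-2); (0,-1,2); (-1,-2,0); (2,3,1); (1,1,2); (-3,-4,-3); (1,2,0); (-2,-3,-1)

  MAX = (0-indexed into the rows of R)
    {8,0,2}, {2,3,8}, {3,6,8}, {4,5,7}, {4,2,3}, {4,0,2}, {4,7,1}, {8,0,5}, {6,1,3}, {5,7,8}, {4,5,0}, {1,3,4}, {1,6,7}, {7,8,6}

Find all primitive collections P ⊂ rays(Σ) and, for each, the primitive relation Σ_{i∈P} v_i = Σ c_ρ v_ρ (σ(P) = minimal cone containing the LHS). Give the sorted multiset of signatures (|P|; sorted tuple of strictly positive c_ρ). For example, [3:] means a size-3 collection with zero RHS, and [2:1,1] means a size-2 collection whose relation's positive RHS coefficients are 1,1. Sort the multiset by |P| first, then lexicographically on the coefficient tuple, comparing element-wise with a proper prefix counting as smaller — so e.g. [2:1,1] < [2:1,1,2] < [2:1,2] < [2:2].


The 15 primitive collections of Σ (r=9, n=3):

  {1,5}:  v_{1} + v_{5} = 0  ⟹  sig = [2:]
  {3,7}:  v_{3} + v_{7} = 0  ⟹  sig = [2:]
  {4,8}:  v_{4} + v_{8} = 0  ⟹  sig = [2:]
  {0,1}:  v_{0} + v_{1} = v_{2}  ⟹  sig = [2:1]
  {1,2}:  v_{1} + v_{2} = v_{3}  ⟹  sig = [2:1]
  {1,8}:  v_{1} + v_{8} = v_{6}  ⟹  sig = [2:1]
  {2,5}:  v_{2} + v_{5} = v_{0}  ⟹  sig = [2:1]
  {2,7}:  v_{2} + v_{7} = v_{5}  ⟹  sig = [2:1]
  {3,5}:  v_{3} + v_{5} = v_{2}  ⟹  sig = [2:1]
  {4,6}:  v_{4} + v_{6} = v_{1}  ⟹  sig = [2:1]
  {5,6}:  v_{5} + v_{6} = v_{8}  ⟹  sig = [2:1]
  {0,6}:  v_{0} + v_{6} = v_{2} + v_{8}  ⟹  sig = [2:1,1]
  {2,6}:  v_{2} + v_{6} = v_{3} + v_{8}  ⟹  sig = [2:1,1]
  {0,3}:  v_{0} + v_{3} = 2·v_{2}  ⟹  sig = [2:2]
  {0,7}:  v_{0} + v_{7} = 2·v_{5}  ⟹  sig = [2:2]

Signatures (|P|; sorted positive RHS coefficients), sorted:
    [2:]
    [2:]
    [2:]
    [2:1]
    [2:1]
    [2:1]
    [2:1]
    [2:1]
    [2:1]
    [2:1]
    [2:1]
    [2:1,1]
    [2:1,1]
    [2:2]
    [2:2]


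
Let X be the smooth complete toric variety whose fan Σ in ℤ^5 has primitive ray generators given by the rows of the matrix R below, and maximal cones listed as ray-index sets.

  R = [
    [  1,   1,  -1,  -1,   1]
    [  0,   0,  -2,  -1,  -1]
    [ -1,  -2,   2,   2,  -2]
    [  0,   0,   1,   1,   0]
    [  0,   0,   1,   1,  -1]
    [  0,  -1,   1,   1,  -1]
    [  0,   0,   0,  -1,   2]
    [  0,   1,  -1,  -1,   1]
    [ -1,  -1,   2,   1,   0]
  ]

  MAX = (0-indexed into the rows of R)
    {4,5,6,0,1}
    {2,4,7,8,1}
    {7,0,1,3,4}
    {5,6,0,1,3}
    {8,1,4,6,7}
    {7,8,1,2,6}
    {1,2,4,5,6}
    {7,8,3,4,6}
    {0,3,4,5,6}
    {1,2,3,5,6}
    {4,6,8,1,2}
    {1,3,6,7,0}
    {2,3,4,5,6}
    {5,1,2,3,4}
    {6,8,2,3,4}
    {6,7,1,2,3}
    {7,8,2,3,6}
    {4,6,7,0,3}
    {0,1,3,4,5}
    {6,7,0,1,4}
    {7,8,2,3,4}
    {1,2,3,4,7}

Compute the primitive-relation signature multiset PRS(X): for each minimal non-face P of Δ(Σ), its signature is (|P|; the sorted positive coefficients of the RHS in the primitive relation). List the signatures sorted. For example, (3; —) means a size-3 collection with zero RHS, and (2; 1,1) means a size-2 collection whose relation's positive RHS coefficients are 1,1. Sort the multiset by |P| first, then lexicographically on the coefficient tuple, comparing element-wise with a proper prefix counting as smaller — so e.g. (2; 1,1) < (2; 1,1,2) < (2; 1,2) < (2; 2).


Σ has 7 primitive collections:

  • {5,7}:  v_{5} + v_{7} = 0  ⇒ sig = (2; —)
  • {0,2}:  v_{0} + v_{2} = v_{5}  ⇒ sig = (2; 1)
  • {0,8}:  v_{0} + v_{8} = v_{4} + v_{6}  ⇒ sig = (2; 1,1)
  • {5,8}:  v_{5} + v_{8} = v_{2} + v_{4} + v_{6}  ⇒ sig = (2; 1,1,1)
  • {1,3,8}:  v_{1} + v_{3} + v_{8} = v_{2} + v_{7}  ⇒ sig = (3; 1,1)
  • {1,3,4,6}:  v_{1} + v_{3} + v_{4} + v_{6} = 0  ⇒ sig = (4; —)
  • {2,4,6,7}:  v_{2} + v_{4} + v_{6} + v_{7} = v_{8}  ⇒ sig = (4; 1)

so the primitive-relation signature multiset is
[(2; —), (2; 1), (2; 1,1), (2; 1,1,1), (3; 1,1), (4; —), (4; 1)]


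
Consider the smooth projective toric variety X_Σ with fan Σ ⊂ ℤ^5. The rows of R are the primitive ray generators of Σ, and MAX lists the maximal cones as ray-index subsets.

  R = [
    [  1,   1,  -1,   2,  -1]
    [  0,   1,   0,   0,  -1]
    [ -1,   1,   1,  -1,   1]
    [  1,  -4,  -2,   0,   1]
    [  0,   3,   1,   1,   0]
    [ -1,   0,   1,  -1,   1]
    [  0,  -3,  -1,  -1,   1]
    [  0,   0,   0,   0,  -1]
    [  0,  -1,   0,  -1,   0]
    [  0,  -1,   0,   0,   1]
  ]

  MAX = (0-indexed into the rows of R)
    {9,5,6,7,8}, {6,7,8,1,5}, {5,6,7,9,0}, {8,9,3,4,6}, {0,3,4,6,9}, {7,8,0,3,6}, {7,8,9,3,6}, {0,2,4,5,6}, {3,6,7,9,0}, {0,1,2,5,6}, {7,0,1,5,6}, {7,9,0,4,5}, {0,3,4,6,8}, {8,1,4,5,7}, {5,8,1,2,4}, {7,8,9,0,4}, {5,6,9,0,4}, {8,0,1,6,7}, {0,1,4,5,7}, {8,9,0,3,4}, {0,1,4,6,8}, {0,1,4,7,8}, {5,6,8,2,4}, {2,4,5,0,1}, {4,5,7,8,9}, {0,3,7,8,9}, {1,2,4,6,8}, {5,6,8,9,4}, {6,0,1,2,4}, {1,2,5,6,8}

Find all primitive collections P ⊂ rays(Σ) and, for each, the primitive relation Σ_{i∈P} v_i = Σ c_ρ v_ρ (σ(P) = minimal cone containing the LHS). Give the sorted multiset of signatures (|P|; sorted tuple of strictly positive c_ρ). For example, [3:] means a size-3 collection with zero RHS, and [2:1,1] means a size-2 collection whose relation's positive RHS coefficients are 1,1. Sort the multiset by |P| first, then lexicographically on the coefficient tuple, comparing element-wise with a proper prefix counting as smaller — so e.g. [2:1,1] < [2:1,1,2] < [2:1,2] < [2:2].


Δ(Σ) — 10 vertices, 12 min non-faces:

  P={1,9}:  v_{1} + v_{9} = 0 — sig = [2:]
  P={2,7}:  v_{2} + v_{7} = v_{1} + v_{5} — sig = [2:1,1]
  P={3,5}:  v_{3} + v_{5} = v_{6} + v_{9} — sig = [2:1,1]
  P={1,3}:  v_{1} + v_{3} = v_{0} + v_{6} + v_{8} — sig = [2:1,1,1]
  P={2,9}:  v_{2} + v_{9} = v_{4} + v_{5} + v_{6} — sig = [2:1,1,1]
  P={2,3}:  v_{2} + v_{3} = v_{4} + 2·v_{6} — sig = [2:1,2]
  P={0,5,8}:  v_{0} + v_{5} + v_{8} = 0 — sig = [3:]
  P={4,6,7}:  v_{4} + v_{6} + v_{7} = 0 — sig = [3:]
  P={0,2,8}:  v_{0} + v_{2} + v_{8} = v_{1} + v_{4} + v_{6} — sig = [3:1,1,1]
  P={3,4,7}:  v_{3} + v_{4} + v_{7} = v_{0} + v_{8} + v_{9} — sig = [3:1,1,1]
  P={0,6,8,9}:  v_{0} + v_{6} + v_{8} + v_{9} = v_{3} — sig = [4:1]
  P={1,4,5,6}:  v_{1} + v_{4} + v_{5} + v_{6} = v_{2} — sig = [4:1]

Hence PRS(X_Σ) =
    [2:]
    [2:1,1]
    [2:1,1]
    [2:1,1,1]
    [2:1,1,1]
    [2:1,2]
    [3:]
    [3:]
    [3:1,1,1]
    [3:1,1,1]
    [4:1]
    [4:1]


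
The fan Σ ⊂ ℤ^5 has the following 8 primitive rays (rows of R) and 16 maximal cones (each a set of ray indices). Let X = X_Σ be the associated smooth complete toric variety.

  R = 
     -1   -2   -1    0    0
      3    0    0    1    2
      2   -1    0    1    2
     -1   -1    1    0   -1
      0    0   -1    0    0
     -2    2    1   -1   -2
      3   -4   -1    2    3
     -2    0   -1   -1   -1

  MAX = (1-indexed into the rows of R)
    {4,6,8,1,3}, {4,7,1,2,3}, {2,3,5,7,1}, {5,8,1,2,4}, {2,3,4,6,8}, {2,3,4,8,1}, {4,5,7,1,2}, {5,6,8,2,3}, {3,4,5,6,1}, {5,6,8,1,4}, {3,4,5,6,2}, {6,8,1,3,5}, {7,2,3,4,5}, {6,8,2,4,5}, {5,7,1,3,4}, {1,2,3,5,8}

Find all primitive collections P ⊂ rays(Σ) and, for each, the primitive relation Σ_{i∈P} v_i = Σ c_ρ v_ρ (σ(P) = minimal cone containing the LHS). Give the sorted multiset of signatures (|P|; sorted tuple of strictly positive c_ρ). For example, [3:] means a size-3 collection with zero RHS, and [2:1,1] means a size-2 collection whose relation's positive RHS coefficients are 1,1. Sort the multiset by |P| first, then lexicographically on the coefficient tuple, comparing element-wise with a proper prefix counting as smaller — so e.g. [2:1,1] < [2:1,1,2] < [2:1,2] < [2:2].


Σ has 5 primitive collections:

  P = {6,7}:  v_{6} + v_{7} = v_{3} + v_{4} + v_{5}  ⟹  sig = [2:1,1,1]
  P = {7,8}:  v_{7} + v_{8} = 2·v_{1} + v_{2}  ⟹  sig = [2:1,2]
  P = {1,2,6}:  v_{1} + v_{2} + v_{6} = 0  ⟹  sig = [3:]
  P = {3,4,5,8}:  v_{3} + v_{4} + v_{5} + v_{8} = v_{1}  ⟹  sig = [4:1]
  P = {1,2,3,4,5}:  v_{1} + v_{2} + v_{3} + v_{4} + v_{5} = v_{7}  ⟹  sig = [5:1]

Hence PRS(X_Σ) =
[[2:1,1,1], [2:1,2], [3:], [4:1], [5:1]]


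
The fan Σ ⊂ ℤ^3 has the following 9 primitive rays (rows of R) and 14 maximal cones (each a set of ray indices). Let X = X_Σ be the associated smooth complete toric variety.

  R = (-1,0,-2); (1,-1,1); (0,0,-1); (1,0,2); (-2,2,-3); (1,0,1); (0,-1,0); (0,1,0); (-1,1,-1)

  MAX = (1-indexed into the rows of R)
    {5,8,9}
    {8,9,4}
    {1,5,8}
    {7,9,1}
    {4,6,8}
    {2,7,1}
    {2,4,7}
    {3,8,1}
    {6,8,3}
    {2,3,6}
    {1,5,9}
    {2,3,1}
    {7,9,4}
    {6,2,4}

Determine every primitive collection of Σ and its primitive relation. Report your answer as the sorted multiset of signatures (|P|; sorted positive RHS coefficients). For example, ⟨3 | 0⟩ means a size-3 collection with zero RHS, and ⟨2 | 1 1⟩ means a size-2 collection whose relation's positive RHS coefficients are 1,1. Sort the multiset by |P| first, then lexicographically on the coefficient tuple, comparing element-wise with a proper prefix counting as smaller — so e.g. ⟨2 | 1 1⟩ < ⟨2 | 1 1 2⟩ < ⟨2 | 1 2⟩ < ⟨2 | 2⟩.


16 minimal non-faces of Δ(Σ) (on 9 rays):

  P={1,4}:  v_{1} + v_{4} = 0 ; sig = ⟨2 | 0⟩
  P={2,9}:  v_{2} + v_{9} = 0 ; sig = ⟨2 | 0⟩
  P={7,8}:  v_{7} + v_{8} = 0 ; sig = ⟨2 | 0⟩
  P={1,6}:  v_{1} + v_{6} = v_{3} ; sig = ⟨2 | 1⟩
  P={2,8}:  v_{2} + v_{8} = v_{6} ; sig = ⟨2 | 1⟩
  P={3,4}:  v_{3} + v_{4} = v_{6} ; sig = ⟨2 | 1⟩
  P={6,7}:  v_{6} + v_{7} = v_{2} ; sig = ⟨2 | 1⟩
  P={6,9}:  v_{6} + v_{9} = v_{8} ; sig = ⟨2 | 1⟩
  P={2,5}:  v_{2} + v_{5} = v_{1} + v_{8} ; sig = ⟨2 | 1 1⟩
  P={3,7}:  v_{3} + v_{7} = v_{1} + v_{2} ; sig = ⟨2 | 1 1⟩
  P={3,9}:  v_{3} + v_{9} = v_{1} + v_{8} ; sig = ⟨2 | 1 1⟩
  P={4,5}:  v_{4} + v_{5} = v_{8} + v_{9} ; sig = ⟨2 | 1 1⟩
  P={5,7}:  v_{5} + v_{7} = v_{1} + v_{9} ; sig = ⟨2 | 1 1⟩
  P={5,6}:  v_{5} + v_{6} = v_{1} + 2·v_{8} ; sig = ⟨2 | 1 2⟩
  P={3,5}:  v_{3} + v_{5} = 2·v_{1} + 2·v_{8} ; sig = ⟨2 | 2 2⟩
  P={1,8,9}:  v_{1} + v_{8} + v_{9} = v_{5} ; sig = ⟨3 | 1⟩

Signatures (|P|; sorted positive RHS coefficients), sorted:
    |P|=2: 15 collections, coeffs (), (), (), (1), (1), (1), (1), (1), (1,1), (1,1), (1,1), (1,1), (1,1), (1,2), (2,2)
    |P|=3: 1 collection, coeffs (1)


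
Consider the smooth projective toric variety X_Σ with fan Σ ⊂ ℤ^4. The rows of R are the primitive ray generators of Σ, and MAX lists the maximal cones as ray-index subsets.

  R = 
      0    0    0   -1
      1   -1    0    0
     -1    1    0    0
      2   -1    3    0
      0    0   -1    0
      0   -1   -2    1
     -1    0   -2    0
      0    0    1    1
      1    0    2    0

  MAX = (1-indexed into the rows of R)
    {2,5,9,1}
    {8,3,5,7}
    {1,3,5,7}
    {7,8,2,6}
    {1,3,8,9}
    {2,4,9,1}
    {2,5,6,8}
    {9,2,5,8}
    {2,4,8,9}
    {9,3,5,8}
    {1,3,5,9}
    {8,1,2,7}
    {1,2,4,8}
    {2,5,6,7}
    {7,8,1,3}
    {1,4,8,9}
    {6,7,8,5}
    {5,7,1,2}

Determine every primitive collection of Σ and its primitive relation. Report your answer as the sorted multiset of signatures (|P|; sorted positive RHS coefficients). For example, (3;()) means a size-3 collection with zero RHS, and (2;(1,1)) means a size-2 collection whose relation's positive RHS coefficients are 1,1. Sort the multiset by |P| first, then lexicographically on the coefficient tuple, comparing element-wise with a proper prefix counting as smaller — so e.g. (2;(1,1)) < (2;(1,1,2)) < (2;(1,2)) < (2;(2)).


Δ(Σ) — 9 vertices, 12 min non-faces:

  P = {2,3}:  v_{2} + v_{3} = 0  →  sig = (2;())
  P = {7,9}:  v_{7} + v_{9} = 0  →  sig = (2;())
  P = {1,6}:  v_{1} + v_{6} = v_{2} + v_{7}  →  sig = (2;(1,1))
  P = {4,5}:  v_{4} + v_{5} = v_{2} + v_{9}  →  sig = (2;(1,1))
  P = {3,4}:  v_{3} + v_{4} = v_{1} + v_{8} + v_{9}  →  sig = (2;(1,1,1))
  P = {3,6}:  v_{3} + v_{6} = v_{5} + v_{7} + v_{8}  →  sig = (2;(1,1,1))
  P = {4,7}:  v_{4} + v_{7} = v_{1} + v_{2} + v_{8}  →  sig = (2;(1,1,1))
  P = {6,9}:  v_{6} + v_{9} = v_{2} + v_{5} + v_{8}  →  sig = (2;(1,1,1))
  P = {4,6}:  v_{4} + v_{6} = 2·v_{2} + v_{8}  →  sig = (2;(1,2))
  P = {1,5,8}:  v_{1} + v_{5} + v_{8} = 0  →  sig = (3;())
  P = {1,2,8,9}:  v_{1} + v_{2} + v_{8} + v_{9} = v_{4}  →  sig = (4;(1))
  P = {2,5,7,8}:  v_{2} + v_{5} + v_{7} + v_{8} = v_{6}  →  sig = (4;(1))

Signatures (|P|; sorted positive RHS coefficients), sorted:
[(2;()), (2;()), (2;(1,1)), (2;(1,1)), (2;(1,1,1)), (2;(1,1,1)), (2;(1,1,1)), (2;(1,1,1)), (2;(1,2)), (3;()), (4;(1)), (4;(1))]


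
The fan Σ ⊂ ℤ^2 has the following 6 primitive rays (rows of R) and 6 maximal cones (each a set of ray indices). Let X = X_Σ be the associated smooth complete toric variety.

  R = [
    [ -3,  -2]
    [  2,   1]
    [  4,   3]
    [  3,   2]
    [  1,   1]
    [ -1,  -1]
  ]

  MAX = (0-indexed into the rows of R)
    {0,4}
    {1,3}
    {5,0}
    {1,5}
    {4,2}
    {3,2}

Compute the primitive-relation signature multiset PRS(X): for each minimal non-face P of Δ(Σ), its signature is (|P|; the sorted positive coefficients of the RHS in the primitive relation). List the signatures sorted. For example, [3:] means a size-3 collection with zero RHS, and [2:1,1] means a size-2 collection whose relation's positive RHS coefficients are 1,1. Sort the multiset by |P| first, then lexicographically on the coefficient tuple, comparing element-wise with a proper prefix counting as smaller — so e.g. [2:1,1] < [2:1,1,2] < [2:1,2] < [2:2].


The 9 primitive collections of Σ (r=6, n=2):

  P={0,3}:  v_{0} + v_{3} = 0 ; sig = [2:]
  P={4,5}:  v_{4} + v_{5} = 0 ; sig = [2:]
  P={0,1}:  v_{0} + v_{1} = v_{5} ; sig = [2:1]
  P={0,2}:  v_{0} + v_{2} = v_{4} ; sig = [2:1]
  P={1,4}:  v_{1} + v_{4} = v_{3} ; sig = [2:1]
  P={2,5}:  v_{2} + v_{5} = v_{3} ; sig = [2:1]
  P={3,4}:  v_{3} + v_{4} = v_{2} ; sig = [2:1]
  P={3,5}:  v_{3} + v_{5} = v_{1} ; sig = [2:1]
  P={1,2}:  v_{1} + v_{2} = 2·v_{3} ; sig = [2:2]

Hence PRS(X_Σ) =
    |P|=2: 9 collections, coeffs (), (), (1), (1), (1), (1), (1), (1), (2)


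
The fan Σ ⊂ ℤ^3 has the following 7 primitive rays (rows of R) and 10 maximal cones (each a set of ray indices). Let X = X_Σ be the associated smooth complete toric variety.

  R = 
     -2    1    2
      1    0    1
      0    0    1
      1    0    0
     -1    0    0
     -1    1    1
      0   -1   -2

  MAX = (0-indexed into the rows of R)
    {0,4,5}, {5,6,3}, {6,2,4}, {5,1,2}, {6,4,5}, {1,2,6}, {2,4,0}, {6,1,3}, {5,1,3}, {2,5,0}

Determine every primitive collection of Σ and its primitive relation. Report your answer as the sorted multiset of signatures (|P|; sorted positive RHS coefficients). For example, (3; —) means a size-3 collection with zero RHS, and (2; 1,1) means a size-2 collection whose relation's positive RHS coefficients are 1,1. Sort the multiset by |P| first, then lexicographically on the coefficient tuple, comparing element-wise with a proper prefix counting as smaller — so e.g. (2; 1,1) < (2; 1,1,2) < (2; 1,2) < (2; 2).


|primitive collections| = 9. Relations:

  P = {3,4}:  v_{3} + v_{4} = 0  ⇒ sig = (2; —)
  P = {1,4}:  v_{1} + v_{4} = v_{2}  ⇒ sig = (2; 1)
  P = {2,3}:  v_{2} + v_{3} = v_{1}  ⇒ sig = (2; 1)
  P = {0,3}:  v_{0} + v_{3} = v_{2} + v_{5}  ⇒ sig = (2; 1,1)
  P = {0,1}:  v_{0} + v_{1} = 2·v_{2} + v_{5}  ⇒ sig = (2; 1,2)
  P = {0,6}:  v_{0} + v_{6} = 2·v_{4}  ⇒ sig = (2; 2)
  P = {1,5,6}:  v_{1} + v_{5} + v_{6} = 0  ⇒ sig = (3; —)
  P = {2,4,5}:  v_{2} + v_{4} + v_{5} = v_{0}  ⇒ sig = (3; 1)
  P = {2,5,6}:  v_{2} + v_{5} + v_{6} = v_{4}  ⇒ sig = (3; 1)

Signatures (|P|; sorted positive RHS coefficients), sorted:
{ (2; —),  (2; 1) ×2,  (2; 1,1),  (2; 1,2),  (2; 2),  (3; —),  (3; 1) ×2 }


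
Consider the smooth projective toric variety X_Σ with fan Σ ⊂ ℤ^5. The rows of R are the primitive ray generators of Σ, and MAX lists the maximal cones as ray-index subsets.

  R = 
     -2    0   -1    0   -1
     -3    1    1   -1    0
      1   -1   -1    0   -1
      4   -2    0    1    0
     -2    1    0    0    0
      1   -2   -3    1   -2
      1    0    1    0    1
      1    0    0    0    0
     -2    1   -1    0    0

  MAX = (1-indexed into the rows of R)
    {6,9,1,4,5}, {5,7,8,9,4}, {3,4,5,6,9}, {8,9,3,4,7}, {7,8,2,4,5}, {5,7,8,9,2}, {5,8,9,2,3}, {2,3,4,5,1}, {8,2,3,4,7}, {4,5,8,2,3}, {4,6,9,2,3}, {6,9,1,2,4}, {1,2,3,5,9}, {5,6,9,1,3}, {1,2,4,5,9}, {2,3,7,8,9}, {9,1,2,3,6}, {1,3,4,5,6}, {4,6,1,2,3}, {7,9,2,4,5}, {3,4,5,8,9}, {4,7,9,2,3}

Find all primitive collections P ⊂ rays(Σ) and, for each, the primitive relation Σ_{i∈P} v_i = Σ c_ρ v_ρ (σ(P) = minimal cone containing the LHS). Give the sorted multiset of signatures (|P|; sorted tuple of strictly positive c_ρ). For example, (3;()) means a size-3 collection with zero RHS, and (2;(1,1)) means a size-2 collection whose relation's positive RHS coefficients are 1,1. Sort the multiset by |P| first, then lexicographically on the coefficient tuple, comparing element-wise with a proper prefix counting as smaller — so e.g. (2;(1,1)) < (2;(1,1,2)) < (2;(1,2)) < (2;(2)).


9 minimal non-faces of Δ(Σ) (on 9 rays):

  P={1,8}:  v_{1} + v_{8} = v_{3} + v_{5} — sig = (2;(1,1))
  P={1,7}:  v_{1} + v_{7} = v_{2} + v_{4} + v_{9} — sig = (2;(1,1,1))
  P={6,8}:  v_{6} + v_{8} = 2·v_{3} + v_{4} + v_{5} + v_{9} — sig = (2;(1,1,1,2))
  P={6,7}:  v_{6} + v_{7} = v_{2} + v_{3} + 2·v_{4} + 2·v_{9} — sig = (2;(1,1,2,2))
  P={3,5,7}:  v_{3} + v_{5} + v_{7} = 0 — sig = (3;())
  P={2,5,6}:  v_{2} + v_{5} + v_{6} = 2·v_{1} — sig = (3;(2))
  P={2,4,8,9}:  v_{2} + v_{4} + v_{8} + v_{9} = 0 — sig = (4;())
  P={1,3,4,9}:  v_{1} + v_{3} + v_{4} + v_{9} = v_{6} — sig = (4;(1))
  P={2,3,4,5,9}:  v_{2} + v_{3} + v_{4} + v_{5} + v_{9} = v_{1} — sig = (5;(1))

Hence PRS(X_Σ) =
[(2;(1,1)), (2;(1,1,1)), (2;(1,1,1,2)), (2;(1,1,2,2)), (3;()), (3;(2)), (4;()), (4;(1)), (5;(1))]


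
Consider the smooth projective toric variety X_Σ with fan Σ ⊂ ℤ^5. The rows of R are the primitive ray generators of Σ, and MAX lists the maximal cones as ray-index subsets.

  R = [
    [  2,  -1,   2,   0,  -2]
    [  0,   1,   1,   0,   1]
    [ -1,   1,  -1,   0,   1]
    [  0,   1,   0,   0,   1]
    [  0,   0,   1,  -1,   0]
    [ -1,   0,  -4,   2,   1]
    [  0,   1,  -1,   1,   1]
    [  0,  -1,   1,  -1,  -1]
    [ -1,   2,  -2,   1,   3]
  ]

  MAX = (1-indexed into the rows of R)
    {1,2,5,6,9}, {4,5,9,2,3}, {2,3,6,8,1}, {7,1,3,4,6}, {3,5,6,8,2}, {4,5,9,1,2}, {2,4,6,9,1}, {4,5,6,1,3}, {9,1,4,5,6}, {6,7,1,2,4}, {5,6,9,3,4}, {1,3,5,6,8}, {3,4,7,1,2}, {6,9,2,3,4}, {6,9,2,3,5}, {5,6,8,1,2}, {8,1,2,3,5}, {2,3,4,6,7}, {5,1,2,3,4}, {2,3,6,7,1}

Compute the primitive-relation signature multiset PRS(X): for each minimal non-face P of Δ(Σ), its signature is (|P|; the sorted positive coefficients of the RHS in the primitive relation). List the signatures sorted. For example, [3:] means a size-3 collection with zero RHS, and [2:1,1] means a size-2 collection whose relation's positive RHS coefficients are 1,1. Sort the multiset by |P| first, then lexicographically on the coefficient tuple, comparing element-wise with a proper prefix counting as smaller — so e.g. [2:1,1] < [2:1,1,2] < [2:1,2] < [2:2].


The 9 primitive collections of Σ (r=9, n=5):

  • {7,8}:  v_{7} + v_{8} = 0  ⇒ sig = [2:]
  • {4,8}:  v_{4} + v_{8} = v_{5}  ⇒ sig = [2:1]
  • {5,7}:  v_{5} + v_{7} = v_{4}  ⇒ sig = [2:1]
  • {7,9}:  v_{7} + v_{9} = v_{2} + 2·v_{4} + v_{6}  ⇒ sig = [2:1,1,2]
  • {8,9}:  v_{8} + v_{9} = v_{2} + 2·v_{5} + v_{6}  ⇒ sig = [2:1,1,2]
  • {1,3,9}:  v_{1} + v_{3} + v_{9} = v_{4} + v_{7}  ⇒ sig = [3:1,1]
  • {2,4,5,6}:  v_{2} + v_{4} + v_{5} + v_{6} = v_{9}  ⇒ sig = [4:1]
  • {1,2,3,5,6}:  v_{1} + v_{2} + v_{3} + v_{5} + v_{6} = v_{7}  ⇒ sig = [5:1]
  • {1,2,3,4,6}:  v_{1} + v_{2} + v_{3} + v_{4} + v_{6} = 2·v_{7}  ⇒ sig = [5:2]

so the primitive-relation signature multiset is
{ [2:],  [2:1] ×2,  [2:1,1,2] ×2,  [3:1,1],  [4:1],  [5:1],  [5:2] }


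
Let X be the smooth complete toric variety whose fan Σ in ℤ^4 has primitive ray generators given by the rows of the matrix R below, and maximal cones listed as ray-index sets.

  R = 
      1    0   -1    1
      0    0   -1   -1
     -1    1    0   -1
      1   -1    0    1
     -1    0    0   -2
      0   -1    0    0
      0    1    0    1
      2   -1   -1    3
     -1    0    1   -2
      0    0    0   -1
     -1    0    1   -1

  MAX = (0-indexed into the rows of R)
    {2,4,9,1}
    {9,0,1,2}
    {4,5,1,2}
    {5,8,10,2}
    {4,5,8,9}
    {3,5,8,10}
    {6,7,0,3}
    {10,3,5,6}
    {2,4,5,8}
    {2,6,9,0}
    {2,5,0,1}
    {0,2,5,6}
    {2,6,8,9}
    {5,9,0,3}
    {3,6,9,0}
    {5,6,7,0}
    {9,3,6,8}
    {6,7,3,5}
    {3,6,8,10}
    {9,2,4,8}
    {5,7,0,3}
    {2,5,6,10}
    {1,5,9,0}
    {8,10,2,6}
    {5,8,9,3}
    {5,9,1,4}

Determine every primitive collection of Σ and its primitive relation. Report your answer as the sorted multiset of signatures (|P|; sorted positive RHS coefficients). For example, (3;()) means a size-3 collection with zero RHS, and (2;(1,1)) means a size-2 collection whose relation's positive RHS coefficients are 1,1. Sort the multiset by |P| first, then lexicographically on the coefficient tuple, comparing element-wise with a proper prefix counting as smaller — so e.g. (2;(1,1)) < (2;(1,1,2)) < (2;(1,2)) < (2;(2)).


Primitive collections (22):

  P={0,10}:  v_{0} + v_{10} = 0 — sig = (2;())
  P={2,3}:  v_{2} + v_{3} = 0 — sig = (2;())
  P={0,4}:  v_{0} + v_{4} = v_{1} — sig = (2;(1))
  P={0,8}:  v_{0} + v_{8} = v_{9} — sig = (2;(1))
  P={1,10}:  v_{1} + v_{10} = v_{4} — sig = (2;(1))
  P={4,6}:  v_{4} + v_{6} = v_{2} — sig = (2;(1))
  P={7,8}:  v_{7} + v_{8} = v_{3} — sig = (2;(1))
  P={9,10}:  v_{9} + v_{10} = v_{8} — sig = (2;(1))
  P={1,6}:  v_{1} + v_{6} = v_{0} + v_{2} — sig = (2;(1,1))
  P={1,8}:  v_{1} + v_{8} = v_{4} + v_{9} — sig = (2;(1,1))
  P={3,4}:  v_{3} + v_{4} = v_{5} + v_{9} — sig = (2;(1,1))
  P={4,7}:  v_{4} + v_{7} = v_{0} + v_{5} — sig = (2;(1,1))
  P={7,9}:  v_{7} + v_{9} = v_{0} + v_{3} — sig = (2;(1,1))
  P={1,3}:  v_{1} + v_{3} = v_{0} + v_{5} + v_{9} — sig = (2;(1,1,1))
  P={2,7}:  v_{2} + v_{7} = v_{0} + v_{5} + v_{6} — sig = (2;(1,1,1))
  P={4,10}:  v_{4} + v_{10} = v_{2} + v_{5} + v_{8} — sig = (2;(1,1,1))
  P={7,10}:  v_{7} + v_{10} = v_{3} + v_{5} + v_{6} — sig = (2;(1,1,1))
  P={1,7}:  v_{1} + v_{7} = 2·v_{0} + v_{5} — sig = (2;(1,2))
  P={5,6,9}:  v_{5} + v_{6} + v_{9} = 0 — sig = (3;())
  P={2,5,9}:  v_{2} + v_{5} + v_{9} = v_{4} — sig = (3;(1))
  P={5,6,8}:  v_{5} + v_{6} + v_{8} = v_{10} — sig = (3;(1))
  P={0,3,5,6}:  v_{0} + v_{3} + v_{5} + v_{6} = v_{7} — sig = (4;(1))

Signatures (|P|; sorted positive RHS coefficients), sorted:
    (2;())
    (2;())
    (2;(1))
    (2;(1))
    (2;(1))
    (2;(1))
    (2;(1))
    (2;(1))
    (2;(1,1))
    (2;(1,1))
    (2;(1,1))
    (2;(1,1))
    (2;(1,1))
    (2;(1,1,1))
    (2;(1,1,1))
    (2;(1,1,1))
    (2;(1,1,1))
    (2;(1,2))
    (3;())
    (3;(1))
    (3;(1))
    (4;(1))


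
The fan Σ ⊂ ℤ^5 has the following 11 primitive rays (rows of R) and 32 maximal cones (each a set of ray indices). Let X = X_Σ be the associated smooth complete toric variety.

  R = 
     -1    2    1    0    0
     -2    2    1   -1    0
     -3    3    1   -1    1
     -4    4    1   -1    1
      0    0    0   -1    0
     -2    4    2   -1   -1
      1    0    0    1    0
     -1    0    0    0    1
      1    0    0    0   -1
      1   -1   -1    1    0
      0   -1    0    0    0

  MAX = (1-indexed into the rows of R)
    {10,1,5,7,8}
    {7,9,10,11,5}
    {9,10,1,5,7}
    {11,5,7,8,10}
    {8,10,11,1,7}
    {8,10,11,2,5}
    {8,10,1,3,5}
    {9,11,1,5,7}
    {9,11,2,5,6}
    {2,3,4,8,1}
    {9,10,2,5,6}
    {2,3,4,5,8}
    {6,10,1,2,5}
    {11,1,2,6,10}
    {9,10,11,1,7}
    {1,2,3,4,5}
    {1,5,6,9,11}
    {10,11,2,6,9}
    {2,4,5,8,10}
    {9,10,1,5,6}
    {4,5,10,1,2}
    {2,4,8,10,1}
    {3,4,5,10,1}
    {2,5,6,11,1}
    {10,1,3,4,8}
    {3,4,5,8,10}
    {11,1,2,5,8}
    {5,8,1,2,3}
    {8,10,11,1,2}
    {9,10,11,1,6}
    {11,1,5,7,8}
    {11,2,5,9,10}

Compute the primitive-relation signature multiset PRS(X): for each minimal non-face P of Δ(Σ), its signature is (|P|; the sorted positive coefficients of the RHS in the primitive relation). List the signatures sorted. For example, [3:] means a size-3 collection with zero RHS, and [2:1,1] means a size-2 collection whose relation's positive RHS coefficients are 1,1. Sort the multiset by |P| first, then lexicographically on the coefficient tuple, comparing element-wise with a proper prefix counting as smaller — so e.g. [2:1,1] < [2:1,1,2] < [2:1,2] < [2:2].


|primitive collections| = 18. Relations:

  P = {8,9}:  v_{8} + v_{9} = 0  ⇒ sig = [2:]
  P = {2,7}:  v_{2} + v_{7} = v_{1}  ⇒ sig = [2:1]
  P = {3,11}:  v_{3} + v_{11} = v_{2} + v_{8}  ⇒ sig = [2:1,1]
  P = {6,8}:  v_{6} + v_{8} = v_{1} + v_{2}  ⇒ sig = [2:1,1]
  P = {4,7}:  v_{4} + v_{7} = v_{1} + v_{3} + v_{10}  ⇒ sig = [2:1,1,1]
  P = {3,9}:  v_{3} + v_{9} = v_{1} + v_{2} + v_{5} + v_{10}  ⇒ sig = [2:1,1,1,1]
  P = {3,7}:  v_{3} + v_{7} = 2·v_{1} + v_{5} + v_{8} + v_{10}  ⇒ sig = [2:1,1,1,2]
  P = {4,11}:  v_{4} + v_{11} = 2·v_{2} + v_{8} + v_{10}  ⇒ sig = [2:1,1,2]
  P = {3,6}:  v_{3} + v_{6} = 2·v_{1} + 2·v_{2} + v_{5} + v_{10}  ⇒ sig = [2:1,1,2,2]
  P = {4,9}:  v_{4} + v_{9} = v_{1} + 2·v_{2} + v_{5} + 2·v_{10}  ⇒ sig = [2:1,1,2,2]
  P = {6,7}:  v_{6} + v_{7} = 2·v_{1} + v_{9}  ⇒ sig = [2:1,2]
  P = {4,6}:  v_{4} + v_{6} = 2·v_{1} + 3·v_{2} + v_{5} + 2·v_{10}  ⇒ sig = [2:1,2,2,3]
  P = {1,2,9}:  v_{1} + v_{2} + v_{9} = v_{6}  ⇒ sig = [3:1]
  P = {2,3,10}:  v_{2} + v_{3} + v_{10} = v_{4}  ⇒ sig = [3:1]
  P = {1,5,10,11}:  v_{1} + v_{5} + v_{10} + v_{11} = 0  ⇒ sig = [4:]
  P = {5,6,10,11}:  v_{5} + v_{6} + v_{10} + v_{11} = v_{2} + v_{9}  ⇒ sig = [4:1,1]
  P = {1,4,5,8}:  v_{1} + v_{4} + v_{5} + v_{8} = 2·v_{3}  ⇒ sig = [4:2]
  P = {1,2,5,8,10}:  v_{1} + v_{2} + v_{5} + v_{8} + v_{10} = v_{3}  ⇒ sig = [5:1]

Hence PRS(X_Σ) =
    [2:]
    [2:1]
    [2:1,1]
    [2:1,1]
    [2:1,1,1]
    [2:1,1,1,1]
    [2:1,1,1,2]
    [2:1,1,2]
    [2:1,1,2,2]
    [2:1,1,2,2]
    [2:1,2]
    [2:1,2,2,3]
    [3:1]
    [3:1]
    [4:]
    [4:1,1]
    [4:2]
    [5:1]


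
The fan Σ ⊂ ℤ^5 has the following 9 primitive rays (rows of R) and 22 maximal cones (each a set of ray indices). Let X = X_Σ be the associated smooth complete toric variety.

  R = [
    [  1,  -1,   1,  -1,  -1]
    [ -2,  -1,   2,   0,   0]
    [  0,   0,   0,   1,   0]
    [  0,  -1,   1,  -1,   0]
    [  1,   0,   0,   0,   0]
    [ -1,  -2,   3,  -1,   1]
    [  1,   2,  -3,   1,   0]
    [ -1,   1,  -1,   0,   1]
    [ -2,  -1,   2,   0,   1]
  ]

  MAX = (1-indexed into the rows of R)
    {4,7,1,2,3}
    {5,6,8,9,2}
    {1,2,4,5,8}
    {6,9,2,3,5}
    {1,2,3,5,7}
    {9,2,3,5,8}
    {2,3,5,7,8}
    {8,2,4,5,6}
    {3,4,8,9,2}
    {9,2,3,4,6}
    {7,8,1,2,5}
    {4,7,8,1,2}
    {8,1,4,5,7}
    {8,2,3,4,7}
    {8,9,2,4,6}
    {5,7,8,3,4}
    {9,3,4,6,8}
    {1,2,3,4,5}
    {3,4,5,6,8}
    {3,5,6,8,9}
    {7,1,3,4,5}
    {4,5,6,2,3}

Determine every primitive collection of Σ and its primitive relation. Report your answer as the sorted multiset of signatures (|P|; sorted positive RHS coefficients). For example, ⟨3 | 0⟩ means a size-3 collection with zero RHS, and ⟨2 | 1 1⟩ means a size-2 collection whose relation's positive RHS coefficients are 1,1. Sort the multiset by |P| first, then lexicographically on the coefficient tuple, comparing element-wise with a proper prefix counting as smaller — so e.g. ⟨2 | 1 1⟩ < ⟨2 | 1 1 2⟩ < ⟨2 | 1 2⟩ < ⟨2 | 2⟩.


9 minimal non-faces of Δ(Σ) (on 9 rays):

  P={7,9}:  v_{7} + v_{9} = v_{3} + v_{8}  ⟹  sig = ⟨2 | 1 1⟩
  P={1,9}:  v_{1} + v_{9} = v_{2} + v_{4} + v_{5}  ⟹  sig = ⟨2 | 1 1 1⟩
  P={6,7}:  v_{6} + v_{7} = v_{3} + v_{4} + v_{5} + v_{8}  ⟹  sig = ⟨2 | 1 1 1 1⟩
  P={1,6}:  v_{1} + v_{6} = v_{2} + 2·v_{4} + 2·v_{5}  ⟹  sig = ⟨2 | 1 2 2⟩
  P={1,3,8}:  v_{1} + v_{3} + v_{8} = 0  ⟹  sig = ⟨3 | 0⟩
  P={4,5,9}:  v_{4} + v_{5} + v_{9} = v_{6}  ⟹  sig = ⟨3 | 1⟩
  P={2,4,5,7}:  v_{2} + v_{4} + v_{5} + v_{7} = 0  ⟹  sig = ⟨4 | 0⟩
  P={2,3,6,8}:  v_{2} + v_{3} + v_{6} + v_{8} = 2·v_{9}  ⟹  sig = ⟨4 | 2⟩
  P={2,3,4,5,8}:  v_{2} + v_{3} + v_{4} + v_{5} + v_{8} = v_{9}  ⟹  sig = ⟨5 | 1⟩

Sorted signature multiset PRS(X):
[⟨2 | 1 1⟩, ⟨2 | 1 1 1⟩, ⟨2 | 1 1 1 1⟩, ⟨2 | 1 2 2⟩, ⟨3 | 0⟩, ⟨3 | 1⟩, ⟨4 | 0⟩, ⟨4 | 2⟩, ⟨5 | 1⟩]


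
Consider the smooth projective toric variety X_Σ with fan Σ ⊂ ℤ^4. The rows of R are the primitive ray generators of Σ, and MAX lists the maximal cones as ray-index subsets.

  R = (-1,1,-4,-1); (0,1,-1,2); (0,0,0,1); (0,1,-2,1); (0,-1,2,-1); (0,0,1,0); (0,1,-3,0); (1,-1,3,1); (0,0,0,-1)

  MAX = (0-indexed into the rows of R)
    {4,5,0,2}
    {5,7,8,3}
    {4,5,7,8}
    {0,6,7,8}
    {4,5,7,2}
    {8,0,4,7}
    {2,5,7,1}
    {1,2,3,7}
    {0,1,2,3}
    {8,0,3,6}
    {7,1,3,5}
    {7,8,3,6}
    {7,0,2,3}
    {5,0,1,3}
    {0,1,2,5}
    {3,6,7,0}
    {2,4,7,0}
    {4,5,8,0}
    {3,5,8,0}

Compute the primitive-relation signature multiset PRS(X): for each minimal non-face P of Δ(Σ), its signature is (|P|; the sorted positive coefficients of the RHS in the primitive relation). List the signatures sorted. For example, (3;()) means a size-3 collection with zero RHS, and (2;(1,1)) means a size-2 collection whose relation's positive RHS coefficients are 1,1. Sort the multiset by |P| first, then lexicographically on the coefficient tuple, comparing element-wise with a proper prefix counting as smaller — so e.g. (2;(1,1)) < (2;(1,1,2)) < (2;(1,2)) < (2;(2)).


Δ(Σ) — 9 vertices, 12 min non-faces:

  P={2,8}:  v_{2} + v_{8} = 0  ⇒ sig = (2;())
  P={3,4}:  v_{3} + v_{4} = 0  ⇒ sig = (2;())
  P={1,4}:  v_{1} + v_{4} = v_{2} + v_{5}  ⇒ sig = (2;(1,1))
  P={1,8}:  v_{1} + v_{8} = v_{3} + v_{5}  ⇒ sig = (2;(1,1))
  P={5,6}:  v_{5} + v_{6} = v_{3} + v_{8}  ⇒ sig = (2;(1,1))
  P={2,6}:  v_{2} + v_{6} = v_{0} + v_{3} + v_{7}  ⇒ sig = (2;(1,1,1))
  P={4,6}:  v_{4} + v_{6} = v_{0} + v_{7} + v_{8}  ⇒ sig = (2;(1,1,1))
  P={1,6}:  v_{1} + v_{6} = 2·v_{3}  ⇒ sig = (2;(2))
  P={0,5,7}:  v_{0} + v_{5} + v_{7} = 0  ⇒ sig = (3;())
  P={2,3,5}:  v_{2} + v_{3} + v_{5} = v_{1}  ⇒ sig = (3;(1))
  P={0,1,7}:  v_{0} + v_{1} + v_{7} = v_{2} + v_{3}  ⇒ sig = (3;(1,1))
  P={0,3,7,8}:  v_{0} + v_{3} + v_{7} + v_{8} = v_{6}  ⇒ sig = (4;(1))

Sorted signature multiset PRS(X):
    (2;())
    (2;())
    (2;(1,1))
    (2;(1,1))
    (2;(1,1))
    (2;(1,1,1))
    (2;(1,1,1))
    (2;(2))
    (3;())
    (3;(1))
    (3;(1,1))
    (4;(1))


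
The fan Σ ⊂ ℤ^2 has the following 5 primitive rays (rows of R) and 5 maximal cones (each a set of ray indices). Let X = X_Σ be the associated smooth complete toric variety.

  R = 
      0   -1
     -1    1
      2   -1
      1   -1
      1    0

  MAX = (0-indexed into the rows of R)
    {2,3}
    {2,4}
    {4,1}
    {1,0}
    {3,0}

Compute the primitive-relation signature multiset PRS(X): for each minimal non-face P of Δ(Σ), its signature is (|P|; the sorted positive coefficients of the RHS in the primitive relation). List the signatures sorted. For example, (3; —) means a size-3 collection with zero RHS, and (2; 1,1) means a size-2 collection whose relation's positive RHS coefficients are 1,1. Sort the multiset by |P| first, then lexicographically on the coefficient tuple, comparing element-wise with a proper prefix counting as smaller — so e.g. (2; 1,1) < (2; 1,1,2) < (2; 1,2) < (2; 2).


5 collections generate NE(X_Σ); each relation:

  P = {1,3}:  v_{1} + v_{3} = 0  ⟹  sig = (2; —)
  P = {0,4}:  v_{0} + v_{4} = v_{3}  ⟹  sig = (2; 1)
  P = {1,2}:  v_{1} + v_{2} = v_{4}  ⟹  sig = (2; 1)
  P = {3,4}:  v_{3} + v_{4} = v_{2}  ⟹  sig = (2; 1)
  P = {0,2}:  v_{0} + v_{2} = 2·v_{3}  ⟹  sig = (2; 2)

so the primitive-relation signature multiset is
{ (2; —),  (2; 1) ×3,  (2; 2) }


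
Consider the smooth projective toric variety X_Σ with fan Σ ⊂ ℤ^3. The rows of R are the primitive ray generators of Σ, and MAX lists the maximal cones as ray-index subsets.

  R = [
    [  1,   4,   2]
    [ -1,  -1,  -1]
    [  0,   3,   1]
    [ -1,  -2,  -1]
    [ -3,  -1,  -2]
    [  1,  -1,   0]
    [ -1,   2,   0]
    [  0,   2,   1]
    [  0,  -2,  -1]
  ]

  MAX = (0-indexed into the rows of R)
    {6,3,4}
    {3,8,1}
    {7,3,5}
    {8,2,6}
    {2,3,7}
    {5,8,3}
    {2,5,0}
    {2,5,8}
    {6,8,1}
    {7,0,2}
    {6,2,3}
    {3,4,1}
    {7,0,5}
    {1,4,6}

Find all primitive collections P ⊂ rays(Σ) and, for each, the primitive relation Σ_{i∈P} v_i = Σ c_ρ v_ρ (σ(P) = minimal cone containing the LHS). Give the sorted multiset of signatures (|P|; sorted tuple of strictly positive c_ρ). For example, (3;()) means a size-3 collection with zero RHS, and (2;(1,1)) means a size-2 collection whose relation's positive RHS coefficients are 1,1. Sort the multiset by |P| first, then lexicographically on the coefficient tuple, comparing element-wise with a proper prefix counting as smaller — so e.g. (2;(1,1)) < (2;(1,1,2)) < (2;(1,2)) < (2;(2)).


20 collections generate NE(X_Σ); each relation:

  P = {7,8}:  v_{7} + v_{8} = 0  →  sig = (2;())
  P = {0,1}:  v_{0} + v_{1} = v_{2}  →  sig = (2;(1))
  P = {0,3}:  v_{0} + v_{3} = v_{7}  →  sig = (2;(1))
  P = {1,2}:  v_{1} + v_{2} = v_{6}  →  sig = (2;(1))
  P = {1,5}:  v_{1} + v_{5} = v_{8}  →  sig = (2;(1))
  P = {0,8}:  v_{0} + v_{8} = v_{2} + v_{5}  →  sig = (2;(1,1))
  P = {1,7}:  v_{1} + v_{7} = v_{2} + v_{3}  →  sig = (2;(1,1))
  P = {5,6}:  v_{5} + v_{6} = v_{2} + v_{8}  →  sig = (2;(1,1))
  P = {0,4}:  v_{0} + v_{4} = v_{2} + v_{3} + v_{6}  →  sig = (2;(1,1,1))
  P = {4,7}:  v_{4} + v_{7} = v_{2} + 2·v_{3} + v_{6}  →  sig = (2;(1,1,2))
  P = {2,4}:  v_{2} + v_{4} = v_{3} + 2·v_{6}  →  sig = (2;(1,2))
  P = {6,7}:  v_{6} + v_{7} = 2·v_{2} + v_{3}  →  sig = (2;(1,2))
  P = {0,6}:  v_{0} + v_{6} = 2·v_{2}  →  sig = (2;(2))
  P = {4,5}:  v_{4} + v_{5} = 2·v_{1}  →  sig = (2;(2))
  P = {4,8}:  v_{4} + v_{8} = 3·v_{1}  →  sig = (2;(3))
  P = {2,3,5}:  v_{2} + v_{3} + v_{5} = 0  →  sig = (3;())
  P = {1,3,6}:  v_{1} + v_{3} + v_{6} = v_{4}  →  sig = (3;(1))
  P = {2,3,8}:  v_{2} + v_{3} + v_{8} = v_{1}  →  sig = (3;(1))
  P = {2,5,7}:  v_{2} + v_{5} + v_{7} = v_{0}  →  sig = (3;(1))
  P = {3,6,8}:  v_{3} + v_{6} + v_{8} = 2·v_{1}  →  sig = (3;(2))

Sorted signature multiset PRS(X):
{ (2;()),  (2;(1)) ×4,  (2;(1,1)) ×3,  (2;(1,1,1)),  (2;(1,1,2)),  (2;(1,2)) ×2,  (2;(2)) ×2,  (2;(3)),  (3;()),  (3;(1)) ×3,  (3;(2)) }
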